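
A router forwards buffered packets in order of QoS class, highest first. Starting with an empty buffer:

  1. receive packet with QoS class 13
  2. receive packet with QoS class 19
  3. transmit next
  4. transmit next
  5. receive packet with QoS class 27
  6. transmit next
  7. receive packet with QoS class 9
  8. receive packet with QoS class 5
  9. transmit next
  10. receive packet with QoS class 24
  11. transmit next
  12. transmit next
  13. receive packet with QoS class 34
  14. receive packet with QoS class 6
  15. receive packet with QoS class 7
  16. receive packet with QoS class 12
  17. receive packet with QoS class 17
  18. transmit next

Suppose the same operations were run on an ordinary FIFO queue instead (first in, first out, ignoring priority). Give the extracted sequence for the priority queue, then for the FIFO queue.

insert 13 → {13}
insert 19 → {19, 13}
transmit next → 19; now {13}
transmit next → 13; now {}
insert 27 → {27}
transmit next → 27; now {}
insert 9 → {9}
insert 5 → {9, 5}
transmit next → 9; now {5}
insert 24 → {24, 5}
transmit next → 24; now {5}
transmit next → 5; now {}
insert 34 → {34}
insert 6 → {34, 6}
insert 7 → {34, 7, 6}
insert 12 → {34, 12, 7, 6}
insert 17 → {34, 17, 12, 7, 6}
transmit next → 34; now {17, 12, 7, 6}

priority queue: 19 → 13 → 27 → 9 → 24 → 5 → 34; FIFO queue: [13, 19, 27, 9, 5, 24, 34]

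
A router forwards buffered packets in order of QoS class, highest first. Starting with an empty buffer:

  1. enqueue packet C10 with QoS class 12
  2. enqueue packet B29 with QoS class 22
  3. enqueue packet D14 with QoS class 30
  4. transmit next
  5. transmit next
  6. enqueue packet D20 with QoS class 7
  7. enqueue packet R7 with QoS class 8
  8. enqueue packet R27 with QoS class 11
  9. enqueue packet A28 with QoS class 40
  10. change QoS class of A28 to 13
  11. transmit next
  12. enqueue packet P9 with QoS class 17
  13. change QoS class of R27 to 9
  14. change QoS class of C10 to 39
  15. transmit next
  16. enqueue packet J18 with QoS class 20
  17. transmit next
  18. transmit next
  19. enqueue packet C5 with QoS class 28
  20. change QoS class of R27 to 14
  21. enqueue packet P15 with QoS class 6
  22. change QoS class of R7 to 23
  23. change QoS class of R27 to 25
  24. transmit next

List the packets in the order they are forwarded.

D14 → B29 → A28 → C10 → J18 → P9 → C5

add C10 (QoS class 12) → {C10:12}
add B29 (QoS class 22) → {B29:22, C10:12}
add D14 (QoS class 30) → {D14:30, B29:22, C10:12}
transmit next → D14; now {B29:22, C10:12}
transmit next → B29; now {C10:12}
add D20 (QoS class 7) → {C10:12, D20:7}
add R7 (QoS class 8) → {C10:12, R7:8, D20:7}
add R27 (QoS class 11) → {C10:12, R27:11, R7:8, D20:7}
add A28 (QoS class 40) → {A28:40, C10:12, R27:11, R7:8, D20:7}
update A28 to QoS class 13 → {A28:13, C10:12, R27:11, R7:8, D20:7}
transmit next → A28; now {C10:12, R27:11, R7:8, D20:7}
add P9 (QoS class 17) → {P9:17, C10:12, R27:11, R7:8, D20:7}
update R27 to QoS class 9 → {P9:17, C10:12, R27:9, R7:8, D20:7}
update C10 to QoS class 39 → {C10:39, P9:17, R27:9, R7:8, D20:7}
transmit next → C10; now {P9:17, R27:9, R7:8, D20:7}
add J18 (QoS class 20) → {J18:20, P9:17, R27:9, R7:8, D20:7}
transmit next → J18; now {P9:17, R27:9, R7:8, D20:7}
transmit next → P9; now {R27:9, R7:8, D20:7}
add C5 (QoS class 28) → {C5:28, R27:9, R7:8, D20:7}
update R27 to QoS class 14 → {C5:28, R27:14, R7:8, D20:7}
add P15 (QoS class 6) → {C5:28, R27:14, R7:8, D20:7, P15:6}
update R7 to QoS class 23 → {C5:28, R7:23, R27:14, D20:7, P15:6}
update R27 to QoS class 25 → {C5:28, R27:25, R7:23, D20:7, P15:6}
transmit next → C5; now {R27:25, R7:23, D20:7, P15:6}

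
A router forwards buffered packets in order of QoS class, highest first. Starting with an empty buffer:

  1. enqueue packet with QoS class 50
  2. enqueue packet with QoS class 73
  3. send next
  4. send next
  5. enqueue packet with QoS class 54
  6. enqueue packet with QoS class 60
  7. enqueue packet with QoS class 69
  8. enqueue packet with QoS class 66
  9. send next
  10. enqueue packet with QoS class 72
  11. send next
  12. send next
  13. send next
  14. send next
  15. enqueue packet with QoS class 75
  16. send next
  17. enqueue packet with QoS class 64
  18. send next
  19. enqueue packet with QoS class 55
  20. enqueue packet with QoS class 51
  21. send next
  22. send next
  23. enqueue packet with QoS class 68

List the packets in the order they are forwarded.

73, 50, 69, 72, 66, 60, 54, 75, 64, 55, 51

insert 50 → {50}
insert 73 → {73, 50}
send next → 73; now {50}
send next → 50; now {}
insert 54 → {54}
insert 60 → {60, 54}
insert 69 → {69, 60, 54}
insert 66 → {69, 66, 60, 54}
send next → 69; now {66, 60, 54}
insert 72 → {72, 66, 60, 54}
send next → 72; now {66, 60, 54}
send next → 66; now {60, 54}
send next → 60; now {54}
send next → 54; now {}
insert 75 → {75}
send next → 75; now {}
insert 64 → {64}
send next → 64; now {}
insert 55 → {55}
insert 51 → {55, 51}
send next → 55; now {51}
send next → 51; now {}
insert 68 → {68}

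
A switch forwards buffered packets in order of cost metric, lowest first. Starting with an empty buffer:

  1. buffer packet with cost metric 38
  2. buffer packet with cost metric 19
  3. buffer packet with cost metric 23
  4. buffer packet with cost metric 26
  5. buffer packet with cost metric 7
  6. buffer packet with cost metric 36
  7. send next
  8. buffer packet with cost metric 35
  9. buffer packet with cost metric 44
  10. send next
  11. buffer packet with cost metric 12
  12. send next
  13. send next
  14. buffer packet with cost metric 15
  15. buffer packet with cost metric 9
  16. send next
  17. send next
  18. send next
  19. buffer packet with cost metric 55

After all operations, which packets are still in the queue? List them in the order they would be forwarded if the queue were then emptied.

35, 36, 38, 44, 55

insert 38 → {38}
insert 19 → {19, 38}
insert 23 → {19, 23, 38}
insert 26 → {19, 23, 26, 38}
insert 7 → {7, 19, 23, 26, 38}
insert 36 → {7, 19, 23, 26, 36, 38}
send next → 7; now {19, 23, 26, 36, 38}
insert 35 → {19, 23, 26, 35, 36, 38}
insert 44 → {19, 23, 26, 35, 36, 38, 44}
send next → 19; now {23, 26, 35, 36, 38, 44}
insert 12 → {12, 23, 26, 35, 36, 38, 44}
send next → 12; now {23, 26, 35, 36, 38, 44}
send next → 23; now {26, 35, 36, 38, 44}
insert 15 → {15, 26, 35, 36, 38, 44}
insert 9 → {9, 15, 26, 35, 36, 38, 44}
send next → 9; now {15, 26, 35, 36, 38, 44}
send next → 15; now {26, 35, 36, 38, 44}
send next → 26; now {35, 36, 38, 44}
insert 55 → {35, 36, 38, 44, 55}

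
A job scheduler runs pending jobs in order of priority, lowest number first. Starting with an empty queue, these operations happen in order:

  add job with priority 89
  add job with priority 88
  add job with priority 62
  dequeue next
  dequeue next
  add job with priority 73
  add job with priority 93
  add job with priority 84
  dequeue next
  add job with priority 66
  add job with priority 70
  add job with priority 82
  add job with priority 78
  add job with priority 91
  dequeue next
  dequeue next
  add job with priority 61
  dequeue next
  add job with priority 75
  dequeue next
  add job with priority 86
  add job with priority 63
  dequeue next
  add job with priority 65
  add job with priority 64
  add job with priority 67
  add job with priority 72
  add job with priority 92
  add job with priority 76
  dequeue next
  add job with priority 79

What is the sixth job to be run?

61

insert 89 → {89}
insert 88 → {88, 89}
insert 62 → {62, 88, 89}
dequeue next → 62; now {88, 89}
dequeue next → 88; now {89}
insert 73 → {73, 89}
insert 93 → {73, 89, 93}
insert 84 → {73, 84, 89, 93}
dequeue next → 73; now {84, 89, 93}
insert 66 → {66, 84, 89, 93}
insert 70 → {66, 70, 84, 89, 93}
insert 82 → {66, 70, 82, 84, 89, 93}
insert 78 → {66, 70, 78, 82, 84, 89, 93}
insert 91 → {66, 70, 78, 82, 84, 89, 91, 93}
dequeue next → 66; now {70, 78, 82, 84, 89, 91, 93}
dequeue next → 70; now {78, 82, 84, 89, 91, 93}
insert 61 → {61, 78, 82, 84, 89, 91, 93}
dequeue next → 61; now {78, 82, 84, 89, 91, 93}
insert 75 → {75, 78, 82, 84, 89, 91, 93}
dequeue next → 75; now {78, 82, 84, 89, 91, 93}
insert 86 → {78, 82, 84, 86, 89, 91, 93}
insert 63 → {63, 78, 82, 84, 86, 89, 91, 93}
dequeue next → 63; now {78, 82, 84, 86, 89, 91, 93}
insert 65 → {65, 78, 82, 84, 86, 89, 91, 93}
insert 64 → {64, 65, 78, 82, 84, 86, 89, 91, 93}
insert 67 → {64, 65, 67, 78, 82, 84, 86, 89, 91, 93}
insert 72 → {64, 65, 67, 72, 78, 82, 84, 86, 89, 91, 93}
insert 92 → {64, 65, 67, 72, 78, 82, 84, 86, 89, 91, 92, 93}
insert 76 → {64, 65, 67, 72, 76, 78, 82, 84, 86, 89, 91, 92, 93}
dequeue next → 64; now {65, 67, 72, 76, 78, 82, 84, 86, 89, 91, 92, 93}
insert 79 → {65, 67, 72, 76, 78, 79, 82, 84, 86, 89, 91, 92, 93}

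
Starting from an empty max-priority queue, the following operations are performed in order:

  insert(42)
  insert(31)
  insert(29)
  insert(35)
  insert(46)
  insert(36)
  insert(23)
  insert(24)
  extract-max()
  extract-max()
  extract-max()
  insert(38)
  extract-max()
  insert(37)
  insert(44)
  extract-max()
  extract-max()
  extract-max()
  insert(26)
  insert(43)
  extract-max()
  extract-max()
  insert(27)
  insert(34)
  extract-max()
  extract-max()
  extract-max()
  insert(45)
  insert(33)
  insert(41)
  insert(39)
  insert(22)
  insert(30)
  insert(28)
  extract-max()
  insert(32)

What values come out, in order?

46 → 42 → 36 → 38 → 44 → 37 → 35 → 43 → 31 → 34 → 29 → 27 → 45

insert 42 → {42}
insert 31 → {42, 31}
insert 29 → {42, 31, 29}
insert 35 → {42, 35, 31, 29}
insert 46 → {46, 42, 35, 31, 29}
insert 36 → {46, 42, 36, 35, 31, 29}
insert 23 → {46, 42, 36, 35, 31, 29, 23}
insert 24 → {46, 42, 36, 35, 31, 29, 24, 23}
extract-max → 46; now {42, 36, 35, 31, 29, 24, 23}
extract-max → 42; now {36, 35, 31, 29, 24, 23}
extract-max → 36; now {35, 31, 29, 24, 23}
insert 38 → {38, 35, 31, 29, 24, 23}
extract-max → 38; now {35, 31, 29, 24, 23}
insert 37 → {37, 35, 31, 29, 24, 23}
insert 44 → {44, 37, 35, 31, 29, 24, 23}
extract-max → 44; now {37, 35, 31, 29, 24, 23}
extract-max → 37; now {35, 31, 29, 24, 23}
extract-max → 35; now {31, 29, 24, 23}
insert 26 → {31, 29, 26, 24, 23}
insert 43 → {43, 31, 29, 26, 24, 23}
extract-max → 43; now {31, 29, 26, 24, 23}
extract-max → 31; now {29, 26, 24, 23}
insert 27 → {29, 27, 26, 24, 23}
insert 34 → {34, 29, 27, 26, 24, 23}
extract-max → 34; now {29, 27, 26, 24, 23}
extract-max → 29; now {27, 26, 24, 23}
extract-max → 27; now {26, 24, 23}
insert 45 → {45, 26, 24, 23}
insert 33 → {45, 33, 26, 24, 23}
insert 41 → {45, 41, 33, 26, 24, 23}
insert 39 → {45, 41, 39, 33, 26, 24, 23}
insert 22 → {45, 41, 39, 33, 26, 24, 23, 22}
insert 30 → {45, 41, 39, 33, 30, 26, 24, 23, 22}
insert 28 → {45, 41, 39, 33, 30, 28, 26, 24, 23, 22}
extract-max → 45; now {41, 39, 33, 30, 28, 26, 24, 23, 22}
insert 32 → {41, 39, 33, 32, 30, 28, 26, 24, 23, 22}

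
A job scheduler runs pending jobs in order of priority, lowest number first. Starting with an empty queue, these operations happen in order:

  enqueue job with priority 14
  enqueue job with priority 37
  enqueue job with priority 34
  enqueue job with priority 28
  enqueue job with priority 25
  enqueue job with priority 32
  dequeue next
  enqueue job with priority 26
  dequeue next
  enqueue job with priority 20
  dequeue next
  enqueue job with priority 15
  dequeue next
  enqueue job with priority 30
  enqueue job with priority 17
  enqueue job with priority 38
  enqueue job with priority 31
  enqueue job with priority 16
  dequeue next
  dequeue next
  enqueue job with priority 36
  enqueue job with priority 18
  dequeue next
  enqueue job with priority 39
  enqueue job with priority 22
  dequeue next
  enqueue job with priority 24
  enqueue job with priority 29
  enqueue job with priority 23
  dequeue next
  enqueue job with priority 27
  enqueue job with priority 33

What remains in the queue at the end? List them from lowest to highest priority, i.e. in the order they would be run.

insert 14 → {14}
insert 37 → {14, 37}
insert 34 → {14, 34, 37}
insert 28 → {14, 28, 34, 37}
insert 25 → {14, 25, 28, 34, 37}
insert 32 → {14, 25, 28, 32, 34, 37}
dequeue next → 14; now {25, 28, 32, 34, 37}
insert 26 → {25, 26, 28, 32, 34, 37}
dequeue next → 25; now {26, 28, 32, 34, 37}
insert 20 → {20, 26, 28, 32, 34, 37}
dequeue next → 20; now {26, 28, 32, 34, 37}
insert 15 → {15, 26, 28, 32, 34, 37}
dequeue next → 15; now {26, 28, 32, 34, 37}
insert 30 → {26, 28, 30, 32, 34, 37}
insert 17 → {17, 26, 28, 30, 32, 34, 37}
insert 38 → {17, 26, 28, 30, 32, 34, 37, 38}
insert 31 → {17, 26, 28, 30, 31, 32, 34, 37, 38}
insert 16 → {16, 17, 26, 28, 30, 31, 32, 34, 37, 38}
dequeue next → 16; now {17, 26, 28, 30, 31, 32, 34, 37, 38}
dequeue next → 17; now {26, 28, 30, 31, 32, 34, 37, 38}
insert 36 → {26, 28, 30, 31, 32, 34, 36, 37, 38}
insert 18 → {18, 26, 28, 30, 31, 32, 34, 36, 37, 38}
dequeue next → 18; now {26, 28, 30, 31, 32, 34, 36, 37, 38}
insert 39 → {26, 28, 30, 31, 32, 34, 36, 37, 38, 39}
insert 22 → {22, 26, 28, 30, 31, 32, 34, 36, 37, 38, 39}
dequeue next → 22; now {26, 28, 30, 31, 32, 34, 36, 37, 38, 39}
insert 24 → {24, 26, 28, 30, 31, 32, 34, 36, 37, 38, 39}
insert 29 → {24, 26, 28, 29, 30, 31, 32, 34, 36, 37, 38, 39}
insert 23 → {23, 24, 26, 28, 29, 30, 31, 32, 34, 36, 37, 38, 39}
dequeue next → 23; now {24, 26, 28, 29, 30, 31, 32, 34, 36, 37, 38, 39}
insert 27 → {24, 26, 27, 28, 29, 30, 31, 32, 34, 36, 37, 38, 39}
insert 33 → {24, 26, 27, 28, 29, 30, 31, 32, 33, 34, 36, 37, 38, 39}

24 → 26 → 27 → 28 → 29 → 30 → 31 → 32 → 33 → 34 → 36 → 37 → 38 → 39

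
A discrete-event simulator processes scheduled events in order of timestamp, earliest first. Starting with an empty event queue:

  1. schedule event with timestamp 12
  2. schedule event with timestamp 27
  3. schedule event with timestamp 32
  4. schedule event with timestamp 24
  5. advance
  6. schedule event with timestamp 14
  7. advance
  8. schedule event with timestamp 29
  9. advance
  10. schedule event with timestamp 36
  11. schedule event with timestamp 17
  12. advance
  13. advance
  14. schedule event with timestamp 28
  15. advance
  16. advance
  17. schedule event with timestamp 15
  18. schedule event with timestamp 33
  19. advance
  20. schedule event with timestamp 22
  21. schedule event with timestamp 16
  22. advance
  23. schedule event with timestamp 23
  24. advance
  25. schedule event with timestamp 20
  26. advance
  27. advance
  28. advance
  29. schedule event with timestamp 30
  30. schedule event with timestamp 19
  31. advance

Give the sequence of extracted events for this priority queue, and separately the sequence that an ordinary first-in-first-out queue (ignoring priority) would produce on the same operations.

insert 12 → {12}
insert 27 → {12, 27}
insert 32 → {12, 27, 32}
insert 24 → {12, 24, 27, 32}
advance → 12; now {24, 27, 32}
insert 14 → {14, 24, 27, 32}
advance → 14; now {24, 27, 32}
insert 29 → {24, 27, 29, 32}
advance → 24; now {27, 29, 32}
insert 36 → {27, 29, 32, 36}
insert 17 → {17, 27, 29, 32, 36}
advance → 17; now {27, 29, 32, 36}
advance → 27; now {29, 32, 36}
insert 28 → {28, 29, 32, 36}
advance → 28; now {29, 32, 36}
advance → 29; now {32, 36}
insert 15 → {15, 32, 36}
insert 33 → {15, 32, 33, 36}
advance → 15; now {32, 33, 36}
insert 22 → {22, 32, 33, 36}
insert 16 → {16, 22, 32, 33, 36}
advance → 16; now {22, 32, 33, 36}
insert 23 → {22, 23, 32, 33, 36}
advance → 22; now {23, 32, 33, 36}
insert 20 → {20, 23, 32, 33, 36}
advance → 20; now {23, 32, 33, 36}
advance → 23; now {32, 33, 36}
advance → 32; now {33, 36}
insert 30 → {30, 33, 36}
insert 19 → {19, 30, 33, 36}
advance → 19; now {30, 33, 36}

priority queue: 12, 14, 24, 17, 27, 28, 29, 15, 16, 22, 20, 23, 32, 19; FIFO queue: 12, 27, 32, 24, 14, 29, 36, 17, 28, 15, 33, 22, 16, 23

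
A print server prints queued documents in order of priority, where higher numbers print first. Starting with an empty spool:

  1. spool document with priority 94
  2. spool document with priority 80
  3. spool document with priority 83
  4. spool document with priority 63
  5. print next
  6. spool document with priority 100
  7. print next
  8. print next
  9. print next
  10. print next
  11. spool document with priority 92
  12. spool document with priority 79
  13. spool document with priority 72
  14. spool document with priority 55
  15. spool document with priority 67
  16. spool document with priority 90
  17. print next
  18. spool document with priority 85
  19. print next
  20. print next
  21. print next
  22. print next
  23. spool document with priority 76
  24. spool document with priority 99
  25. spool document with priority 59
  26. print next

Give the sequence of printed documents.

94, 100, 83, 80, 63, 92, 90, 85, 79, 72, 99

insert 94 → {94}
insert 80 → {94, 80}
insert 83 → {94, 83, 80}
insert 63 → {94, 83, 80, 63}
print next → 94; now {83, 80, 63}
insert 100 → {100, 83, 80, 63}
print next → 100; now {83, 80, 63}
print next → 83; now {80, 63}
print next → 80; now {63}
print next → 63; now {}
insert 92 → {92}
insert 79 → {92, 79}
insert 72 → {92, 79, 72}
insert 55 → {92, 79, 72, 55}
insert 67 → {92, 79, 72, 67, 55}
insert 90 → {92, 90, 79, 72, 67, 55}
print next → 92; now {90, 79, 72, 67, 55}
insert 85 → {90, 85, 79, 72, 67, 55}
print next → 90; now {85, 79, 72, 67, 55}
print next → 85; now {79, 72, 67, 55}
print next → 79; now {72, 67, 55}
print next → 72; now {67, 55}
insert 76 → {76, 67, 55}
insert 99 → {99, 76, 67, 55}
insert 59 → {99, 76, 67, 59, 55}
print next → 99; now {76, 67, 59, 55}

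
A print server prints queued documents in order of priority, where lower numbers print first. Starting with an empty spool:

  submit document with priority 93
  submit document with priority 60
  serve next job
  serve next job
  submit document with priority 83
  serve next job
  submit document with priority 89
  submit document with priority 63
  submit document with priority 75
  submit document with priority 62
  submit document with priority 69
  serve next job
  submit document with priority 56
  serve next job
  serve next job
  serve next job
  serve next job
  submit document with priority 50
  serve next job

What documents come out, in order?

insert 93 → {93}
insert 60 → {60, 93}
serve next job → 60; now {93}
serve next job → 93; now {}
insert 83 → {83}
serve next job → 83; now {}
insert 89 → {89}
insert 63 → {63, 89}
insert 75 → {63, 75, 89}
insert 62 → {62, 63, 75, 89}
insert 69 → {62, 63, 69, 75, 89}
serve next job → 62; now {63, 69, 75, 89}
insert 56 → {56, 63, 69, 75, 89}
serve next job → 56; now {63, 69, 75, 89}
serve next job → 63; now {69, 75, 89}
serve next job → 69; now {75, 89}
serve next job → 75; now {89}
insert 50 → {50, 89}
serve next job → 50; now {89}

[60, 93, 83, 62, 56, 63, 69, 75, 50]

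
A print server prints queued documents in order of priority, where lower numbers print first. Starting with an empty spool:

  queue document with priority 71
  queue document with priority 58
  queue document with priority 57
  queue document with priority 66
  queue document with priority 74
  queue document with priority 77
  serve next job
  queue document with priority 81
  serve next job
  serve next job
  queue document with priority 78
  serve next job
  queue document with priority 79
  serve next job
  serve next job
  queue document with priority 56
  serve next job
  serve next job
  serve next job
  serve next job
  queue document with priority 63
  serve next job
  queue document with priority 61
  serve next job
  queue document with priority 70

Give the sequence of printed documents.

insert 71 → {71}
insert 58 → {58, 71}
insert 57 → {57, 58, 71}
insert 66 → {57, 58, 66, 71}
insert 74 → {57, 58, 66, 71, 74}
insert 77 → {57, 58, 66, 71, 74, 77}
serve next job → 57; now {58, 66, 71, 74, 77}
insert 81 → {58, 66, 71, 74, 77, 81}
serve next job → 58; now {66, 71, 74, 77, 81}
serve next job → 66; now {71, 74, 77, 81}
insert 78 → {71, 74, 77, 78, 81}
serve next job → 71; now {74, 77, 78, 81}
insert 79 → {74, 77, 78, 79, 81}
serve next job → 74; now {77, 78, 79, 81}
serve next job → 77; now {78, 79, 81}
insert 56 → {56, 78, 79, 81}
serve next job → 56; now {78, 79, 81}
serve next job → 78; now {79, 81}
serve next job → 79; now {81}
serve next job → 81; now {}
insert 63 → {63}
serve next job → 63; now {}
insert 61 → {61}
serve next job → 61; now {}
insert 70 → {70}

57 → 58 → 66 → 71 → 74 → 77 → 56 → 78 → 79 → 81 → 63 → 61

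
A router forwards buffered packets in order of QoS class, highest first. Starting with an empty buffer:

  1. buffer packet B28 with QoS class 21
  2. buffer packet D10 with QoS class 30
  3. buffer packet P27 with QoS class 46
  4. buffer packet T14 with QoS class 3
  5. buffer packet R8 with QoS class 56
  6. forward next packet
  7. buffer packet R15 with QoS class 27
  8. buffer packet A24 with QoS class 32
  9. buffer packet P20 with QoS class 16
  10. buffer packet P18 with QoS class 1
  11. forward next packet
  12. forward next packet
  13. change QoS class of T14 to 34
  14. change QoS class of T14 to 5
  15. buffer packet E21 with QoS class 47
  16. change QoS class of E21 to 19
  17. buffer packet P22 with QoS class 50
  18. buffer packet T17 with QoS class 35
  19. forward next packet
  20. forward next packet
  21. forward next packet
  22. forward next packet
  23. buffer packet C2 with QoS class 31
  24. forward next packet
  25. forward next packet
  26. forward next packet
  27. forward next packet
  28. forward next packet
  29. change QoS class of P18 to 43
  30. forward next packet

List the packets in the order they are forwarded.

R8, P27, A24, P22, T17, D10, R15, C2, B28, E21, P20, T14, P18

add B28 (QoS class 21) → {B28:21}
add D10 (QoS class 30) → {D10:30, B28:21}
add P27 (QoS class 46) → {P27:46, D10:30, B28:21}
add T14 (QoS class 3) → {P27:46, D10:30, B28:21, T14:3}
add R8 (QoS class 56) → {R8:56, P27:46, D10:30, B28:21, T14:3}
forward next packet → R8; now {P27:46, D10:30, B28:21, T14:3}
add R15 (QoS class 27) → {P27:46, D10:30, R15:27, B28:21, T14:3}
add A24 (QoS class 32) → {P27:46, A24:32, D10:30, R15:27, B28:21, T14:3}
add P20 (QoS class 16) → {P27:46, A24:32, D10:30, R15:27, B28:21, P20:16, T14:3}
add P18 (QoS class 1) → {P27:46, A24:32, D10:30, R15:27, B28:21, P20:16, T14:3, P18:1}
forward next packet → P27; now {A24:32, D10:30, R15:27, B28:21, P20:16, T14:3, P18:1}
forward next packet → A24; now {D10:30, R15:27, B28:21, P20:16, T14:3, P18:1}
update T14 to QoS class 34 → {T14:34, D10:30, R15:27, B28:21, P20:16, P18:1}
update T14 to QoS class 5 → {D10:30, R15:27, B28:21, P20:16, T14:5, P18:1}
add E21 (QoS class 47) → {E21:47, D10:30, R15:27, B28:21, P20:16, T14:5, P18:1}
update E21 to QoS class 19 → {D10:30, R15:27, B28:21, E21:19, P20:16, T14:5, P18:1}
add P22 (QoS class 50) → {P22:50, D10:30, R15:27, B28:21, E21:19, P20:16, T14:5, P18:1}
add T17 (QoS class 35) → {P22:50, T17:35, D10:30, R15:27, B28:21, E21:19, P20:16, T14:5, P18:1}
forward next packet → P22; now {T17:35, D10:30, R15:27, B28:21, E21:19, P20:16, T14:5, P18:1}
forward next packet → T17; now {D10:30, R15:27, B28:21, E21:19, P20:16, T14:5, P18:1}
forward next packet → D10; now {R15:27, B28:21, E21:19, P20:16, T14:5, P18:1}
forward next packet → R15; now {B28:21, E21:19, P20:16, T14:5, P18:1}
add C2 (QoS class 31) → {C2:31, B28:21, E21:19, P20:16, T14:5, P18:1}
forward next packet → C2; now {B28:21, E21:19, P20:16, T14:5, P18:1}
forward next packet → B28; now {E21:19, P20:16, T14:5, P18:1}
forward next packet → E21; now {P20:16, T14:5, P18:1}
forward next packet → P20; now {T14:5, P18:1}
forward next packet → T14; now {P18:1}
update P18 to QoS class 43 → {P18:43}
forward next packet → P18; now {}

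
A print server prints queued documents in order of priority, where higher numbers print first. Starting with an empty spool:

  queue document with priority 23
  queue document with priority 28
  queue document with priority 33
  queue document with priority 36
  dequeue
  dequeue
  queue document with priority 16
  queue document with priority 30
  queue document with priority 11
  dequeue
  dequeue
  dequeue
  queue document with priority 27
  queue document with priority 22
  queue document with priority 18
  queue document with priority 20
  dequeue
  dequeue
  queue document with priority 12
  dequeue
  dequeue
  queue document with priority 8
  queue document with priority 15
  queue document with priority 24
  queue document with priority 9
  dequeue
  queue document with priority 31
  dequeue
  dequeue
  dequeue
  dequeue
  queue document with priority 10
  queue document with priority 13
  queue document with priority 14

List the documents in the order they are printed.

36 → 33 → 30 → 28 → 23 → 27 → 22 → 20 → 18 → 24 → 31 → 16 → 15 → 12

insert 23 → {23}
insert 28 → {28, 23}
insert 33 → {33, 28, 23}
insert 36 → {36, 33, 28, 23}
dequeue → 36; now {33, 28, 23}
dequeue → 33; now {28, 23}
insert 16 → {28, 23, 16}
insert 30 → {30, 28, 23, 16}
insert 11 → {30, 28, 23, 16, 11}
dequeue → 30; now {28, 23, 16, 11}
dequeue → 28; now {23, 16, 11}
dequeue → 23; now {16, 11}
insert 27 → {27, 16, 11}
insert 22 → {27, 22, 16, 11}
insert 18 → {27, 22, 18, 16, 11}
insert 20 → {27, 22, 20, 18, 16, 11}
dequeue → 27; now {22, 20, 18, 16, 11}
dequeue → 22; now {20, 18, 16, 11}
insert 12 → {20, 18, 16, 12, 11}
dequeue → 20; now {18, 16, 12, 11}
dequeue → 18; now {16, 12, 11}
insert 8 → {16, 12, 11, 8}
insert 15 → {16, 15, 12, 11, 8}
insert 24 → {24, 16, 15, 12, 11, 8}
insert 9 → {24, 16, 15, 12, 11, 9, 8}
dequeue → 24; now {16, 15, 12, 11, 9, 8}
insert 31 → {31, 16, 15, 12, 11, 9, 8}
dequeue → 31; now {16, 15, 12, 11, 9, 8}
dequeue → 16; now {15, 12, 11, 9, 8}
dequeue → 15; now {12, 11, 9, 8}
dequeue → 12; now {11, 9, 8}
insert 10 → {11, 10, 9, 8}
insert 13 → {13, 11, 10, 9, 8}
insert 14 → {14, 13, 11, 10, 9, 8}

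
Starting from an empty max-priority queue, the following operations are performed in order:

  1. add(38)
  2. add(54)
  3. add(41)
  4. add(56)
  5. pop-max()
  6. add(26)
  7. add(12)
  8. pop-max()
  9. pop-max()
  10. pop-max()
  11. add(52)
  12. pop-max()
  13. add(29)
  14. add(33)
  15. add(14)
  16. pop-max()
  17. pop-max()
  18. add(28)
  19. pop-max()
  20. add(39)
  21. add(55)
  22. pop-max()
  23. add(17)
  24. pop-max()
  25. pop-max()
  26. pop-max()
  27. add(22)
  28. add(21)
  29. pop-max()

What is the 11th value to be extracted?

26

insert 38 → {38}
insert 54 → {54, 38}
insert 41 → {54, 41, 38}
insert 56 → {56, 54, 41, 38}
pop-max → 56; now {54, 41, 38}
insert 26 → {54, 41, 38, 26}
insert 12 → {54, 41, 38, 26, 12}
pop-max → 54; now {41, 38, 26, 12}
pop-max → 41; now {38, 26, 12}
pop-max → 38; now {26, 12}
insert 52 → {52, 26, 12}
pop-max → 52; now {26, 12}
insert 29 → {29, 26, 12}
insert 33 → {33, 29, 26, 12}
insert 14 → {33, 29, 26, 14, 12}
pop-max → 33; now {29, 26, 14, 12}
pop-max → 29; now {26, 14, 12}
insert 28 → {28, 26, 14, 12}
pop-max → 28; now {26, 14, 12}
insert 39 → {39, 26, 14, 12}
insert 55 → {55, 39, 26, 14, 12}
pop-max → 55; now {39, 26, 14, 12}
insert 17 → {39, 26, 17, 14, 12}
pop-max → 39; now {26, 17, 14, 12}
pop-max → 26; now {17, 14, 12}
pop-max → 17; now {14, 12}
insert 22 → {22, 14, 12}
insert 21 → {22, 21, 14, 12}
pop-max → 22; now {21, 14, 12}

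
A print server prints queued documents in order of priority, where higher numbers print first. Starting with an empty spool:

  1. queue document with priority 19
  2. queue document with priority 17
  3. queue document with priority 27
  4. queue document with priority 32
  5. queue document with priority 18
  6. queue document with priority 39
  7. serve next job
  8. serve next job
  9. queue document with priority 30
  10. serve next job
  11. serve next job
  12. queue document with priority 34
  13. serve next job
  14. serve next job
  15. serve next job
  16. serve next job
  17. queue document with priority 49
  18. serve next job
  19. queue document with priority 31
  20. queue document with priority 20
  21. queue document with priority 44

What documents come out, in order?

39 → 32 → 30 → 27 → 34 → 19 → 18 → 17 → 49

insert 19 → {19}
insert 17 → {19, 17}
insert 27 → {27, 19, 17}
insert 32 → {32, 27, 19, 17}
insert 18 → {32, 27, 19, 18, 17}
insert 39 → {39, 32, 27, 19, 18, 17}
serve next job → 39; now {32, 27, 19, 18, 17}
serve next job → 32; now {27, 19, 18, 17}
insert 30 → {30, 27, 19, 18, 17}
serve next job → 30; now {27, 19, 18, 17}
serve next job → 27; now {19, 18, 17}
insert 34 → {34, 19, 18, 17}
serve next job → 34; now {19, 18, 17}
serve next job → 19; now {18, 17}
serve next job → 18; now {17}
serve next job → 17; now {}
insert 49 → {49}
serve next job → 49; now {}
insert 31 → {31}
insert 20 → {31, 20}
insert 44 → {44, 31, 20}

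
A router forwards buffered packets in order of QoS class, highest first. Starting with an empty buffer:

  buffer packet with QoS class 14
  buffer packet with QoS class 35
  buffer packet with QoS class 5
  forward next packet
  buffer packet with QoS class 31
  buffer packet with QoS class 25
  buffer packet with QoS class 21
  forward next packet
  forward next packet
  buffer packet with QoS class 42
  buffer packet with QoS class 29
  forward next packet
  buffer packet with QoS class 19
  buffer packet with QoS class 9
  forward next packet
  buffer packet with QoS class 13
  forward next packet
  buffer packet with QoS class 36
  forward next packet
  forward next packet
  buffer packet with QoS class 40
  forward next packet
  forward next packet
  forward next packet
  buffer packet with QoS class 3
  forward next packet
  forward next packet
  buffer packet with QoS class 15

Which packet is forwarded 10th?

14

insert 14 → {14}
insert 35 → {35, 14}
insert 5 → {35, 14, 5}
forward next packet → 35; now {14, 5}
insert 31 → {31, 14, 5}
insert 25 → {31, 25, 14, 5}
insert 21 → {31, 25, 21, 14, 5}
forward next packet → 31; now {25, 21, 14, 5}
forward next packet → 25; now {21, 14, 5}
insert 42 → {42, 21, 14, 5}
insert 29 → {42, 29, 21, 14, 5}
forward next packet → 42; now {29, 21, 14, 5}
insert 19 → {29, 21, 19, 14, 5}
insert 9 → {29, 21, 19, 14, 9, 5}
forward next packet → 29; now {21, 19, 14, 9, 5}
insert 13 → {21, 19, 14, 13, 9, 5}
forward next packet → 21; now {19, 14, 13, 9, 5}
insert 36 → {36, 19, 14, 13, 9, 5}
forward next packet → 36; now {19, 14, 13, 9, 5}
forward next packet → 19; now {14, 13, 9, 5}
insert 40 → {40, 14, 13, 9, 5}
forward next packet → 40; now {14, 13, 9, 5}
forward next packet → 14; now {13, 9, 5}
forward next packet → 13; now {9, 5}
insert 3 → {9, 5, 3}
forward next packet → 9; now {5, 3}
forward next packet → 5; now {3}
insert 15 → {15, 3}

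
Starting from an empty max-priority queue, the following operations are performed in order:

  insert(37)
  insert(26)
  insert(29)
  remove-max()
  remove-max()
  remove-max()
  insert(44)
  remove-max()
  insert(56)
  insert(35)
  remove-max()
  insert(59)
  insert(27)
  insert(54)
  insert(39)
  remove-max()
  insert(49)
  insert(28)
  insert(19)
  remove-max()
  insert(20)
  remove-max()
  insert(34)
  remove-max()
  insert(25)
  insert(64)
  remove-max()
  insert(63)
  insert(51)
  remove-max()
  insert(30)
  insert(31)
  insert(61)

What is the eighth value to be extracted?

insert 37 → {37}
insert 26 → {37, 26}
insert 29 → {37, 29, 26}
remove-max → 37; now {29, 26}
remove-max → 29; now {26}
remove-max → 26; now {}
insert 44 → {44}
remove-max → 44; now {}
insert 56 → {56}
insert 35 → {56, 35}
remove-max → 56; now {35}
insert 59 → {59, 35}
insert 27 → {59, 35, 27}
insert 54 → {59, 54, 35, 27}
insert 39 → {59, 54, 39, 35, 27}
remove-max → 59; now {54, 39, 35, 27}
insert 49 → {54, 49, 39, 35, 27}
insert 28 → {54, 49, 39, 35, 28, 27}
insert 19 → {54, 49, 39, 35, 28, 27, 19}
remove-max → 54; now {49, 39, 35, 28, 27, 19}
insert 20 → {49, 39, 35, 28, 27, 20, 19}
remove-max → 49; now {39, 35, 28, 27, 20, 19}
insert 34 → {39, 35, 34, 28, 27, 20, 19}
remove-max → 39; now {35, 34, 28, 27, 20, 19}
insert 25 → {35, 34, 28, 27, 25, 20, 19}
insert 64 → {64, 35, 34, 28, 27, 25, 20, 19}
remove-max → 64; now {35, 34, 28, 27, 25, 20, 19}
insert 63 → {63, 35, 34, 28, 27, 25, 20, 19}
insert 51 → {63, 51, 35, 34, 28, 27, 25, 20, 19}
remove-max → 63; now {51, 35, 34, 28, 27, 25, 20, 19}
insert 30 → {51, 35, 34, 30, 28, 27, 25, 20, 19}
insert 31 → {51, 35, 34, 31, 30, 28, 27, 25, 20, 19}
insert 61 → {61, 51, 35, 34, 31, 30, 28, 27, 25, 20, 19}

49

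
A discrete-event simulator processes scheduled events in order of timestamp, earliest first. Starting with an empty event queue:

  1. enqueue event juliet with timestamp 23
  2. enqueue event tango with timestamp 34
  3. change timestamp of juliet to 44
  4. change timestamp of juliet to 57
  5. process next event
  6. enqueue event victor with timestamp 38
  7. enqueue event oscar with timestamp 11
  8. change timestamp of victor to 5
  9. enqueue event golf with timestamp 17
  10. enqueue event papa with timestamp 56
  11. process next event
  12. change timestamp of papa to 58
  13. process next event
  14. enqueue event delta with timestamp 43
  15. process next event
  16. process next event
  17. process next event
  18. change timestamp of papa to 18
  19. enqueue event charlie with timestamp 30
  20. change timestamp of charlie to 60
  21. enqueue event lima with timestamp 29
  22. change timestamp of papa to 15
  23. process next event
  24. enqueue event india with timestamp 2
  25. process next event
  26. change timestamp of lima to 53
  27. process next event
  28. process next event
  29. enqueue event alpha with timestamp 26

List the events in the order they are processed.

tango, victor, oscar, golf, delta, juliet, papa, india, lima, charlie

add juliet (timestamp 23) → {juliet:23}
add tango (timestamp 34) → {juliet:23, tango:34}
update juliet to timestamp 44 → {tango:34, juliet:44}
update juliet to timestamp 57 → {tango:34, juliet:57}
process next event → tango; now {juliet:57}
add victor (timestamp 38) → {victor:38, juliet:57}
add oscar (timestamp 11) → {oscar:11, victor:38, juliet:57}
update victor to timestamp 5 → {victor:5, oscar:11, juliet:57}
add golf (timestamp 17) → {victor:5, oscar:11, golf:17, juliet:57}
add papa (timestamp 56) → {victor:5, oscar:11, golf:17, papa:56, juliet:57}
process next event → victor; now {oscar:11, golf:17, papa:56, juliet:57}
update papa to timestamp 58 → {oscar:11, golf:17, juliet:57, papa:58}
process next event → oscar; now {golf:17, juliet:57, papa:58}
add delta (timestamp 43) → {golf:17, delta:43, juliet:57, papa:58}
process next event → golf; now {delta:43, juliet:57, papa:58}
process next event → delta; now {juliet:57, papa:58}
process next event → juliet; now {papa:58}
update papa to timestamp 18 → {papa:18}
add charlie (timestamp 30) → {papa:18, charlie:30}
update charlie to timestamp 60 → {papa:18, charlie:60}
add lima (timestamp 29) → {papa:18, lima:29, charlie:60}
update papa to timestamp 15 → {papa:15, lima:29, charlie:60}
process next event → papa; now {lima:29, charlie:60}
add india (timestamp 2) → {india:2, lima:29, charlie:60}
process next event → india; now {lima:29, charlie:60}
update lima to timestamp 53 → {lima:53, charlie:60}
process next event → lima; now {charlie:60}
process next event → charlie; now {}
add alpha (timestamp 26) → {alpha:26}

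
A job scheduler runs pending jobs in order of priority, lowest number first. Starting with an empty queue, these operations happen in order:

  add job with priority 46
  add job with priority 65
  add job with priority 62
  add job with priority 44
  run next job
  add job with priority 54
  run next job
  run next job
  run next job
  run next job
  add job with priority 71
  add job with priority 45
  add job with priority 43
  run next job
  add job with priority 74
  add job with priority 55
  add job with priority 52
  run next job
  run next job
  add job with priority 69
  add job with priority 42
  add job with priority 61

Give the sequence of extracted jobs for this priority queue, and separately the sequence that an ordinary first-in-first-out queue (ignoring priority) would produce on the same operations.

insert 46 → {46}
insert 65 → {46, 65}
insert 62 → {46, 62, 65}
insert 44 → {44, 46, 62, 65}
run next job → 44; now {46, 62, 65}
insert 54 → {46, 54, 62, 65}
run next job → 46; now {54, 62, 65}
run next job → 54; now {62, 65}
run next job → 62; now {65}
run next job → 65; now {}
insert 71 → {71}
insert 45 → {45, 71}
insert 43 → {43, 45, 71}
run next job → 43; now {45, 71}
insert 74 → {45, 71, 74}
insert 55 → {45, 55, 71, 74}
insert 52 → {45, 52, 55, 71, 74}
run next job → 45; now {52, 55, 71, 74}
run next job → 52; now {55, 71, 74}
insert 69 → {55, 69, 71, 74}
insert 42 → {42, 55, 69, 71, 74}
insert 61 → {42, 55, 61, 69, 71, 74}

priority queue: 44 → 46 → 54 → 62 → 65 → 43 → 45 → 52; FIFO queue: [46, 65, 62, 44, 54, 71, 45, 43]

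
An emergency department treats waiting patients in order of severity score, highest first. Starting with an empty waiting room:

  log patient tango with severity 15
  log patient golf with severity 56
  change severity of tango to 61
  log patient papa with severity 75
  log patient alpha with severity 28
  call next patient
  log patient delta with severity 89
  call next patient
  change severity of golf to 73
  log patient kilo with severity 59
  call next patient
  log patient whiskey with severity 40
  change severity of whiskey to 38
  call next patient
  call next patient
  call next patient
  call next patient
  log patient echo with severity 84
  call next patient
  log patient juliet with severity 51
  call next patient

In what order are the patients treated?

papa → delta → golf → tango → kilo → whiskey → alpha → echo → juliet

add tango (severity 15) → {tango:15}
add golf (severity 56) → {golf:56, tango:15}
update tango to severity 61 → {tango:61, golf:56}
add papa (severity 75) → {papa:75, tango:61, golf:56}
add alpha (severity 28) → {papa:75, tango:61, golf:56, alpha:28}
call next patient → papa; now {tango:61, golf:56, alpha:28}
add delta (severity 89) → {delta:89, tango:61, golf:56, alpha:28}
call next patient → delta; now {tango:61, golf:56, alpha:28}
update golf to severity 73 → {golf:73, tango:61, alpha:28}
add kilo (severity 59) → {golf:73, tango:61, kilo:59, alpha:28}
call next patient → golf; now {tango:61, kilo:59, alpha:28}
add whiskey (severity 40) → {tango:61, kilo:59, whiskey:40, alpha:28}
update whiskey to severity 38 → {tango:61, kilo:59, whiskey:38, alpha:28}
call next patient → tango; now {kilo:59, whiskey:38, alpha:28}
call next patient → kilo; now {whiskey:38, alpha:28}
call next patient → whiskey; now {alpha:28}
call next patient → alpha; now {}
add echo (severity 84) → {echo:84}
call next patient → echo; now {}
add juliet (severity 51) → {juliet:51}
call next patient → juliet; now {}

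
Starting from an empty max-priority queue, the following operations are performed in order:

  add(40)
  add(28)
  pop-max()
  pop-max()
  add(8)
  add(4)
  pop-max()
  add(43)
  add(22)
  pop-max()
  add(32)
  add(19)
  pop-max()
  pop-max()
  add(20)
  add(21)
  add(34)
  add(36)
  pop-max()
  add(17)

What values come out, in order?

40 → 28 → 8 → 43 → 32 → 22 → 36

insert 40 → {40}
insert 28 → {40, 28}
pop-max → 40; now {28}
pop-max → 28; now {}
insert 8 → {8}
insert 4 → {8, 4}
pop-max → 8; now {4}
insert 43 → {43, 4}
insert 22 → {43, 22, 4}
pop-max → 43; now {22, 4}
insert 32 → {32, 22, 4}
insert 19 → {32, 22, 19, 4}
pop-max → 32; now {22, 19, 4}
pop-max → 22; now {19, 4}
insert 20 → {20, 19, 4}
insert 21 → {21, 20, 19, 4}
insert 34 → {34, 21, 20, 19, 4}
insert 36 → {36, 34, 21, 20, 19, 4}
pop-max → 36; now {34, 21, 20, 19, 4}
insert 17 → {34, 21, 20, 19, 17, 4}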